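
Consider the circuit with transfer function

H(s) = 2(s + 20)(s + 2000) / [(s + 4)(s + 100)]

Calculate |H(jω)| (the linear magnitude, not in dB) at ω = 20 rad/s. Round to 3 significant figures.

At s = jω = j20:
zero (s+20): 20 + j20 → |·| = √(20²+20²) = √800 ≈ 28.284, ∠ = arctan(20/20) ≈ 45.00°
zero (s+2000): 2000 + j20 → |·| = √(2000²+20²) = √4000400 ≈ 2000.1, ∠ = arctan(20/2000) ≈ 0.57°
pole (s+4): 4 + j20 → |·| = √(4²+20²) = √416 ≈ 20.396, ∠ = arctan(20/4) ≈ 78.69°
pole (s+100): 100 + j20 → |·| = √(100²+20²) = √10400 ≈ 101.98, ∠ = arctan(20/100) ≈ 11.31°
|H| = 2 · 56571 / 2080 ≈ 54.395

54.4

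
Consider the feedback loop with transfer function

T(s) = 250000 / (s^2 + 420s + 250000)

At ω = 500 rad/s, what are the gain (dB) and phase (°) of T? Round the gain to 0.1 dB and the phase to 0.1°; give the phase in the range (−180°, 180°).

At s = jω = j500:
quadratic: (j500)² + 420·j500 + 250000 = 0 + j210000 → |·| ≈ 2.1e+05, ∠ ≈ 90.00°
|T| = 250000 / 2.1e+05 ≈ 1.1905
Gain = 20 log₁₀(1.1905) ≈ 1.51 dB
∠T = 0.00° − 90.00° = -90.00°

1.5 dB, -90.0°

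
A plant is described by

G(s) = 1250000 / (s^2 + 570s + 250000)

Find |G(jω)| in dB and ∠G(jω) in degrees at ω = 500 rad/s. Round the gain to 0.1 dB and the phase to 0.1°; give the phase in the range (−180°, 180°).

At s = jω = j500:
quadratic: (j500)² + 570·j500 + 250000 = 0 + j285000 → |·| ≈ 2.85e+05, ∠ ≈ 90.00°
|G| = 1250000 / 2.85e+05 ≈ 4.386
Gain = 20 log₁₀(4.386) ≈ 12.84 dB
∠G = 0.00° − 90.00° = -90.00°

12.8 dB, -90.0°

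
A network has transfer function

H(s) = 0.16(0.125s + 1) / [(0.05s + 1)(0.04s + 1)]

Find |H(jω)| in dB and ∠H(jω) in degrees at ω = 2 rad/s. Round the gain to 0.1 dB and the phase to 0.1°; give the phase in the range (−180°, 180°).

At ω = 2 rad/s:
zero (1 + j2·0.125) = 1 + j0.25 → |·| ≈ 1.0308, ∠ ≈ 14.04°
pole (1 + j2·0.05) = 1 + j0.1 → |·| ≈ 1.005, ∠ ≈ 5.71°
pole (1 + j2·0.04) = 1 + j0.08 → |·| ≈ 1.0032, ∠ ≈ 4.57°
|H| = 0.16 · 1.0308 / (1.005 · 1.0032) ≈ 0.16358
Gain = 20 log₁₀(0.16358) ≈ -15.73 dB
∠H = (14.04°) − (5.71° + 4.57°) = 3.76°

-15.7 dB, 3.8°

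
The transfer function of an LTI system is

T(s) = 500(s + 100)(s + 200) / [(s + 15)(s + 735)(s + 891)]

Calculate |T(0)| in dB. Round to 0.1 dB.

0.2 dB

T(0) = 500·100·200 / (15·735·891) ≈ 1.018
20 log₁₀(1.018) ≈ 0.15 dB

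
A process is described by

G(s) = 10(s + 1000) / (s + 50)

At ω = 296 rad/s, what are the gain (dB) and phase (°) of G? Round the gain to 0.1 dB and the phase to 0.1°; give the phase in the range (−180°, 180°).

30.8 dB, -63.9°

At s = jω = j296:
zero (s+1000): 1000 + j296 → |·| = √(1000²+296²) = √1087616 ≈ 1042.9, ∠ = arctan(296/1000) ≈ 16.49°
pole (s+50): 50 + j296 → |·| = √(50²+296²) = √90116 ≈ 300.19, ∠ = arctan(296/50) ≈ 80.41°
|G| = 10 · 1042.9 / 300.19 ≈ 34.741
Gain = 20 log₁₀(34.741) ≈ 30.82 dB
∠G = 16.49° − 80.41° = -63.92°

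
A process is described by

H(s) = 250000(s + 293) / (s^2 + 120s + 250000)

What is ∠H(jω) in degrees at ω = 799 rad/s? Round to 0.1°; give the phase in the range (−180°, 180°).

At s = jω = j799:
zero (s+293): 293 + j799 → |·| = √(293²+799²) = √724250 ≈ 851.03, ∠ = arctan(799/293) ≈ 69.86°
quadratic: (j799)² + 120·j799 + 250000 = -388401 + j95880 → |·| ≈ 4.0006e+05, ∠ ≈ 166.13°
∠H = 69.86° − 166.13° = -96.27°

-96.3°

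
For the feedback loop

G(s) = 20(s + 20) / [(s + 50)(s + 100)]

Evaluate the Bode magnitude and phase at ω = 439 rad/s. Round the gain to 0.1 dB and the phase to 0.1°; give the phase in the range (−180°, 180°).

-27.1 dB, -73.3°

At s = jω = j439:
zero (s+20): 20 + j439 → |·| = √(20²+439²) = √193121 ≈ 439.46, ∠ = arctan(439/20) ≈ 87.39°
pole (s+50): 50 + j439 → |·| = √(50²+439²) = √195221 ≈ 441.84, ∠ = arctan(439/50) ≈ 83.50°
pole (s+100): 100 + j439 → |·| = √(100²+439²) = √202721 ≈ 450.25, ∠ = arctan(439/100) ≈ 77.17°
|G| = 20 · 439.46 / 1.9894e+05 ≈ 0.04418
Gain = 20 log₁₀(0.04418) ≈ -27.10 dB
∠G = 87.39° − 160.67° = -73.28°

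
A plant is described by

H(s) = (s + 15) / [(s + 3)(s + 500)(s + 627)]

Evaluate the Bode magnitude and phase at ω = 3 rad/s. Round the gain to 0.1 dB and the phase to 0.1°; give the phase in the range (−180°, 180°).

At s = jω = j3:
zero (s+15): 15 + j3 → |·| = √(15²+3²) = √234 ≈ 15.297, ∠ = arctan(3/15) ≈ 11.31°
pole (s+3): 3 + j3 → |·| = √(3²+3²) = √18 ≈ 4.2426, ∠ = arctan(3/3) ≈ 45.00°
pole (s+500): 500 + j3 → |·| = √(500²+3²) = √250009 ≈ 500.01, ∠ = arctan(3/500) ≈ 0.34°
pole (s+627): 627 + j3 → |·| = √(627²+3²) = √393138 ≈ 627.01, ∠ = arctan(3/627) ≈ 0.27°
|H| = 1 · 15.297 / 1.3301e+06 ≈ 1.1501e-05
Gain = 20 log₁₀(1.1501e-05) ≈ -98.79 dB
∠H = 11.31° − 45.61° = -34.30°

-98.8 dB, -34.3°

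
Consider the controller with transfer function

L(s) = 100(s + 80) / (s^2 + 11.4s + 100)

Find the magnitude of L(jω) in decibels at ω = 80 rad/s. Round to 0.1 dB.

5.0 dB

At s = jω = j80:
zero (s+80): 80 + j80 → |·| = √(80²+80²) = √12800 ≈ 113.14, ∠ = arctan(80/80) ≈ 45.00°
quadratic: (j80)² + 11.4·j80 + 100 = -6300 + j912 → |·| ≈ 6365.7, ∠ ≈ 171.76°
|L| = 100 · 113.14 / 6365.7 ≈ 1.7773
Gain = 20 log₁₀(1.7773) ≈ 5.00 dB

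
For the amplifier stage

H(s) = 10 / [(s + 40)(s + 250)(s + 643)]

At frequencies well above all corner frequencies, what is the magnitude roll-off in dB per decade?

Each pole contributes −20 dB/decade at high frequency; each zero contributes +20 dB/decade.
Net: 0 zero(s) − 3 pole(s) → -60 dB/decade.

-60 dB/decade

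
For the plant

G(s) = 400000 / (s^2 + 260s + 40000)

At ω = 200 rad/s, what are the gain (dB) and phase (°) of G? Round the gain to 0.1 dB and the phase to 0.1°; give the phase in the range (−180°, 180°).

17.7 dB, -90.0°

At s = jω = j200:
quadratic: (j200)² + 260·j200 + 40000 = 0 + j52000 → |·| ≈ 52000, ∠ ≈ 90.00°
|G| = 400000 / 52000 ≈ 7.6923
Gain = 20 log₁₀(7.6923) ≈ 17.72 dB
∠G = 0.00° − 90.00° = -90.00°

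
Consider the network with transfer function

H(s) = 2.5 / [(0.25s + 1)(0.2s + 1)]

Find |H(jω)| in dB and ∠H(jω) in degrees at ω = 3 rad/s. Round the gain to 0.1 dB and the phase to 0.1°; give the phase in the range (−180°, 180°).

At ω = 3 rad/s:
pole (1 + j3·0.25) = 1 + j0.75 → |·| ≈ 1.25, ∠ ≈ 36.87°
pole (1 + j3·0.2) = 1 + j0.6 → |·| ≈ 1.1662, ∠ ≈ 30.96°
|H| = 2.5 · 1 / (1.25 · 1.1662) ≈ 1.715
Gain = 20 log₁₀(1.715) ≈ 4.69 dB
∠H = (0°) − (36.87° + 30.96°) = -67.83°

4.7 dB, -67.8°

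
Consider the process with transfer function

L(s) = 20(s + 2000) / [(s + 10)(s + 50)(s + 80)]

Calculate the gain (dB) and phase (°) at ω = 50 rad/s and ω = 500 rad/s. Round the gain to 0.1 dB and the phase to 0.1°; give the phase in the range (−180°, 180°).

ω = 50: -18.6 dB, -154.3°; ω = 500: -69.8 dB, 120.0°

At s = jω = j50:
zero (s+2000): 2000 + j50 → |·| = √(2000²+50²) = √4002500 ≈ 2000.6, ∠ = arctan(50/2000) ≈ 1.43°
pole (s+10): 10 + j50 → |·| = √(10²+50²) = √2600 ≈ 50.99, ∠ = arctan(50/10) ≈ 78.69°
pole (s+50): 50 + j50 → |·| = √(50²+50²) = √5000 ≈ 70.711, ∠ = arctan(50/50) ≈ 45.00°
pole (s+80): 80 + j50 → |·| = √(80²+50²) = √8900 ≈ 94.34, ∠ = arctan(50/80) ≈ 32.01°
|L| = 20 · 2000.6 / 3.4015e+05 ≈ 0.11763
Gain = 20 log₁₀(0.11763) ≈ -18.59 dB
∠L = 1.43° − 155.70° = -154.27°

At s = jω = j500:
zero (s+2000): 2000 + j500 → |·| = √(2000²+500²) = √4250000 ≈ 2061.6, ∠ = arctan(500/2000) ≈ 14.04°
pole (s+10): 10 + j500 → |·| = √(10²+500²) = √250100 ≈ 500.1, ∠ = arctan(500/10) ≈ 88.85°
pole (s+50): 50 + j500 → |·| = √(50²+500²) = √252500 ≈ 502.49, ∠ = arctan(500/50) ≈ 84.29°
pole (s+80): 80 + j500 → |·| = √(80²+500²) = √256400 ≈ 506.36, ∠ = arctan(500/80) ≈ 80.91°
|L| = 20 · 2061.6 / 1.2725e+08 ≈ 0.00032402
Gain = 20 log₁₀(0.00032402) ≈ -69.79 dB
∠L = 14.04° − 254.05° = -240.01° ≡ 119.99° (principal value)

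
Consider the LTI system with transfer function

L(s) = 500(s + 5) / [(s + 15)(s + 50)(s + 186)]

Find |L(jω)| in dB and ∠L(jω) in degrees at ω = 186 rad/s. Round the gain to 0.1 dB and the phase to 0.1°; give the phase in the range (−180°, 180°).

At s = jω = j186:
zero (s+5): 5 + j186 → |·| = √(5²+186²) = √34621 ≈ 186.07, ∠ = arctan(186/5) ≈ 88.46°
pole (s+15): 15 + j186 → |·| = √(15²+186²) = √34821 ≈ 186.6, ∠ = arctan(186/15) ≈ 85.39°
pole (s+50): 50 + j186 → |·| = √(50²+186²) = √37096 ≈ 192.6, ∠ = arctan(186/50) ≈ 74.95°
pole (s+186): 186 + j186 → |·| = √(186²+186²) = √69192 ≈ 263.04, ∠ = arctan(186/186) ≈ 45.00°
|L| = 500 · 186.07 / 9.4534e+06 ≈ 0.0098414
Gain = 20 log₁₀(0.0098414) ≈ -40.14 dB
∠L = 88.46° − 205.34° = -116.88°

-40.1 dB, -116.9°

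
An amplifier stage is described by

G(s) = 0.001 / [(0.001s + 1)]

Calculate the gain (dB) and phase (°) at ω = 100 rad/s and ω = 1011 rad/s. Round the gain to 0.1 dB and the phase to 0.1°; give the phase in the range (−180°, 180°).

At ω = 100 rad/s:
pole (1 + j100·0.001) = 1 + j0.1 → |·| ≈ 1.005, ∠ ≈ 5.71°
|G| = 0.001 · 1 / (1.005) ≈ 0.00099502
Gain = 20 log₁₀(0.00099502) ≈ -60.04 dB
∠G = (0°) − (5.71°) = -5.71°

At ω = 1011 rad/s:
pole (1 + j1011·0.001) = 1 + j1.011 → |·| ≈ 1.422, ∠ ≈ 45.31°
|G| = 0.001 · 1 / (1.422) ≈ 0.00070323
Gain = 20 log₁₀(0.00070323) ≈ -63.06 dB
∠G = (0°) − (45.31°) = -45.31°

ω = 100: -60.0 dB, -5.7°; ω = 1011: -63.1 dB, -45.3°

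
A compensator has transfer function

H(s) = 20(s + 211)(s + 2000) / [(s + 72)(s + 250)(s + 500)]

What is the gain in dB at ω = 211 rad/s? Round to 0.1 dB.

-10.4 dB

At s = jω = j211:
zero (s+211): 211 + j211 → |·| = √(211²+211²) = √89042 ≈ 298.4, ∠ = arctan(211/211) ≈ 45.00°
zero (s+2000): 2000 + j211 → |·| = √(2000²+211²) = √4044521 ≈ 2011.1, ∠ = arctan(211/2000) ≈ 6.02°
pole (s+72): 72 + j211 → |·| = √(72²+211²) = √49705 ≈ 222.95, ∠ = arctan(211/72) ≈ 71.16°
pole (s+250): 250 + j211 → |·| = √(250²+211²) = √107021 ≈ 327.14, ∠ = arctan(211/250) ≈ 40.16°
pole (s+500): 500 + j211 → |·| = √(500²+211²) = √294521 ≈ 542.7, ∠ = arctan(211/500) ≈ 22.88°
|H| = 20 · 6.0011e+05 / 3.9582e+07 ≈ 0.30322
Gain = 20 log₁₀(0.30322) ≈ -10.36 dB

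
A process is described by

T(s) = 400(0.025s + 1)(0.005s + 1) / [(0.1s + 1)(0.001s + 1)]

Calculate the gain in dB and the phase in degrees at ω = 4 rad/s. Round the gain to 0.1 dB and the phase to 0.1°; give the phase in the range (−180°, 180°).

At ω = 4 rad/s:
zero (1 + j4·0.025) = 1 + j0.1 → |·| ≈ 1.005, ∠ ≈ 5.71°
zero (1 + j4·0.005) = 1 + j0.02 → |·| ≈ 1.0002, ∠ ≈ 1.15°
pole (1 + j4·0.1) = 1 + j0.4 → |·| ≈ 1.077, ∠ ≈ 21.80°
pole (1 + j4·0.001) = 1 + j0.004 → |·| ≈ 1, ∠ ≈ 0.23°
|T| = 400 · 1.005 · 1.0002 / (1.077 · 1) ≈ 373.33
Gain = 20 log₁₀(373.33) ≈ 51.44 dB
∠T = (5.71° + 1.15°) − (21.80° + 0.23°) = -15.17°

51.4 dB, -15.2°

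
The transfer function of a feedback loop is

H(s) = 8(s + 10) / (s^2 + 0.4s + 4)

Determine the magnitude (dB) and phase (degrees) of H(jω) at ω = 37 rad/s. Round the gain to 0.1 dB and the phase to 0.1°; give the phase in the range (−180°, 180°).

At s = jω = j37:
zero (s+10): 10 + j37 → |·| = √(10²+37²) = √1469 ≈ 38.328, ∠ = arctan(37/10) ≈ 74.88°
quadratic: (j37)² + 0.4·j37 + 4 = -1365 + j14.8 → |·| ≈ 1365.1, ∠ ≈ 179.38°
|H| = 8 · 38.328 / 1365.1 ≈ 0.22462
Gain = 20 log₁₀(0.22462) ≈ -12.97 dB
∠H = 74.88° − 179.38° = -104.50°

-13.0 dB, -104.5°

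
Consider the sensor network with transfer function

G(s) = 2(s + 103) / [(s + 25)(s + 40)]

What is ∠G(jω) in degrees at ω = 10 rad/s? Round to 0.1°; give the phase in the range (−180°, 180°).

-30.3°

At s = jω = j10:
zero (s+103): 103 + j10 → |·| = √(103²+10²) = √10709 ≈ 103.48, ∠ = arctan(10/103) ≈ 5.55°
pole (s+25): 25 + j10 → |·| = √(25²+10²) = √725 ≈ 26.926, ∠ = arctan(10/25) ≈ 21.80°
pole (s+40): 40 + j10 → |·| = √(40²+10²) = √1700 ≈ 41.231, ∠ = arctan(10/40) ≈ 14.04°
∠G = 5.55° − 35.84° = -30.29°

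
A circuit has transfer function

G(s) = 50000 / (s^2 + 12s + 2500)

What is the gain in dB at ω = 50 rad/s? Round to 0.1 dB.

At s = jω = j50:
quadratic: (j50)² + 12·j50 + 2500 = 0 + j600 → |·| ≈ 600, ∠ ≈ 90.00°
|G| = 50000 / 600 ≈ 83.333
Gain = 20 log₁₀(83.333) ≈ 38.42 dB

38.4 dB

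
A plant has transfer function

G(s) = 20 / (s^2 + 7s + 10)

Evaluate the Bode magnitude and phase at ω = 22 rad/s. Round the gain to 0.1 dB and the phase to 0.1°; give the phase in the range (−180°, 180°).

Substitute s = j22:
Numerator: 20 = 20 + j0
Denominator: (j22)^2 + 7(j22) + 10 = -474 + j154
|N| = √(20² + 0²) ≈ 20, ∠N ≈ 0.00°
|D| = √(474² + 154²) ≈ 498.39, ∠D ≈ 162.00°
|G| = 20 / 498.39 ≈ 0.040129
Gain = 20 log₁₀(0.040129) ≈ -27.93 dB
∠G = 0.00° − 162.00° = -162.00°

-27.9 dB, -162.0°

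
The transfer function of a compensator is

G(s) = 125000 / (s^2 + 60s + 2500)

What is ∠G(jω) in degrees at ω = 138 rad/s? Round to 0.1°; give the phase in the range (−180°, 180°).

At s = jω = j138:
quadratic: (j138)² + 60·j138 + 2500 = -16544 + j8280 → |·| ≈ 18500, ∠ ≈ 153.41°
∠G = 0.00° − 153.41° = -153.41°

-153.4°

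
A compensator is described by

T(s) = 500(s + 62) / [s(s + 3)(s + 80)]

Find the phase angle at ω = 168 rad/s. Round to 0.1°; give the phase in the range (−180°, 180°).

-173.8°

At s = jω = j168:
zero (s+62): 62 + j168 → |·| = √(62²+168²) = √32068 ≈ 179.08, ∠ = arctan(168/62) ≈ 69.74°
pole (s+3): 3 + j168 → |·| = √(3²+168²) = √28233 ≈ 168.03, ∠ = arctan(168/3) ≈ 88.98°
pole (s+80): 80 + j168 → |·| = √(80²+168²) = √34624 ≈ 186.08, ∠ = arctan(168/80) ≈ 64.54°
pole at origin: |s| = 168, ∠ = 90.00° (in denominator)
∠T = 69.74° − 243.52° = -173.78°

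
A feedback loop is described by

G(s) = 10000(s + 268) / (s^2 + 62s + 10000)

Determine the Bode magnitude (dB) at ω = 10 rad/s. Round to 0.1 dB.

48.6 dB

At s = jω = j10:
zero (s+268): 268 + j10 → |·| = √(268²+10²) = √71924 ≈ 268.19, ∠ = arctan(10/268) ≈ 2.14°
quadratic: (j10)² + 62·j10 + 10000 = 9900 + j620 → |·| ≈ 9919.4, ∠ ≈ 3.58°
|G| = 10000 · 268.19 / 9919.4 ≈ 270.37
Gain = 20 log₁₀(270.37) ≈ 48.64 dB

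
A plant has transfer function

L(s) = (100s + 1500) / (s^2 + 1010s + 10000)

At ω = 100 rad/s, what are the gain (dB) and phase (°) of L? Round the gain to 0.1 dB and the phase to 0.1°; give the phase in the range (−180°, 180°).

-20.0 dB, -8.5°

Substitute s = j100:
Numerator: 100(j100) + 1500 = 1500 + j10000
Denominator: (j100)^2 + 1010(j100) + 10000 = 0 + j101000
|N| = √(1500² + 10000²) ≈ 10112, ∠N ≈ 81.47°
|D| = √(0² + 101000²) ≈ 1.01e+05, ∠D ≈ 90.00°
|L| = 10112 / 1.01e+05 ≈ 0.10012
Gain = 20 log₁₀(0.10012) ≈ -19.99 dB
∠L = 81.47° − 90.00° = -8.53°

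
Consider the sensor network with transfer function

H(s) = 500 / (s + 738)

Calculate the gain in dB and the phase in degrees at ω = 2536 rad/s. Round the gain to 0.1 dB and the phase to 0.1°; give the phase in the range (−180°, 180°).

-14.5 dB, -73.8°

At s = jω = j2536:
pole (s+738): 738 + j2536 → |·| = √(738²+2536²) = √6975940 ≈ 2641.2, ∠ = arctan(2536/738) ≈ 73.77°
|H| = 500 / 2641.2 ≈ 0.18931
Gain = 20 log₁₀(0.18931) ≈ -14.46 dB
∠H = 0.00° − 73.77° = -73.77°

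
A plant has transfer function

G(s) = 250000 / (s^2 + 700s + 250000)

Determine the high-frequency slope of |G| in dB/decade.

-40 dB/decade

Each pole contributes −20 dB/decade at high frequency; each zero contributes +20 dB/decade.
Net: 0 zero(s) − 2 pole(s) → -40 dB/decade.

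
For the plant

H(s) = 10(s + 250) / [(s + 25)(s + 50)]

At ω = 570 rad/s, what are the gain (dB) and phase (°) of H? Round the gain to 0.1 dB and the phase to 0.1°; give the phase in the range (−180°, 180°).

At s = jω = j570:
zero (s+250): 250 + j570 → |·| = √(250²+570²) = √387400 ≈ 622.41, ∠ = arctan(570/250) ≈ 66.32°
pole (s+25): 25 + j570 → |·| = √(25²+570²) = √325525 ≈ 570.55, ∠ = arctan(570/25) ≈ 87.49°
pole (s+50): 50 + j570 → |·| = √(50²+570²) = √327400 ≈ 572.19, ∠ = arctan(570/50) ≈ 84.99°
|H| = 10 · 622.41 / 3.2646e+05 ≈ 0.019065
Gain = 20 log₁₀(0.019065) ≈ -34.40 dB
∠H = 66.32° − 172.48° = -106.16°

-34.4 dB, -106.2°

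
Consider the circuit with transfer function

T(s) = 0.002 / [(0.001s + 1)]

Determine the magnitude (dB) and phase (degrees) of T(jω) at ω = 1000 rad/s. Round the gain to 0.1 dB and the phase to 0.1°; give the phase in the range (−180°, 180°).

-57.0 dB, -45.0°

At ω = 1000 rad/s:
pole (1 + j1000·0.001) = 1 + j1 → |·| ≈ 1.4142, ∠ ≈ 45.00°
|T| = 0.002 · 1 / (1.4142) ≈ 0.0014142
Gain = 20 log₁₀(0.0014142) ≈ -56.99 dB
∠T = (0°) − (45.00°) = -45.00°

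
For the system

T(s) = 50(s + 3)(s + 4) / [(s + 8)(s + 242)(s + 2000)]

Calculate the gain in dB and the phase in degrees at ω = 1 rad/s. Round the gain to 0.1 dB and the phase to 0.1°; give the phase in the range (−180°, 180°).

At s = jω = j1:
zero (s+3): 3 + j1 → |·| = √(3²+1²) = √10 ≈ 3.1623, ∠ = arctan(1/3) ≈ 18.43°
zero (s+4): 4 + j1 → |·| = √(4²+1²) = √17 ≈ 4.1231, ∠ = arctan(1/4) ≈ 14.04°
pole (s+8): 8 + j1 → |·| = √(8²+1²) = √65 ≈ 8.0623, ∠ = arctan(1/8) ≈ 7.13°
pole (s+242): 242 + j1 → |·| = √(242²+1²) = √58565 ≈ 242, ∠ = arctan(1/242) ≈ 0.24°
pole (s+2000): 2000 + j1 → |·| = √(2000²+1²) = √4000001 ≈ 2000, ∠ = arctan(1/2000) ≈ 0.03°
|T| = 50 · 13.038 / 3.9022e+06 ≈ 0.00016706
Gain = 20 log₁₀(0.00016706) ≈ -75.54 dB
∠T = 32.47° − 7.40° = 25.07°

-75.5 dB, 25.1°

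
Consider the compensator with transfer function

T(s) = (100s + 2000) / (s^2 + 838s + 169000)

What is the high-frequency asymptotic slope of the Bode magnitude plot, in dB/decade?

Each pole contributes −20 dB/decade at high frequency; each zero contributes +20 dB/decade.
Net: 1 zero(s) − 2 pole(s) → -20 dB/decade.

-20 dB/decade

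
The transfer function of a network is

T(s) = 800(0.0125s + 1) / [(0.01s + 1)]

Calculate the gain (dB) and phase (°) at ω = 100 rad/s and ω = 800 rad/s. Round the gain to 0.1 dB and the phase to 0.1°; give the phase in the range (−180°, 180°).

ω = 100: 59.1 dB, 6.3°; ω = 800: 60.0 dB, 1.4°

At ω = 100 rad/s:
zero (1 + j100·0.0125) = 1 + j1.25 → |·| ≈ 1.6008, ∠ ≈ 51.34°
pole (1 + j100·0.01) = 1 + j1 → |·| ≈ 1.4142, ∠ ≈ 45.00°
|T| = 800 · 1.6008 / (1.4142) ≈ 905.56
Gain = 20 log₁₀(905.56) ≈ 59.14 dB
∠T = (51.34°) − (45.00°) = 6.34°

At ω = 800 rad/s:
zero (1 + j800·0.0125) = 1 + j10 → |·| ≈ 10.05, ∠ ≈ 84.29°
pole (1 + j800·0.01) = 1 + j8 → |·| ≈ 8.0623, ∠ ≈ 82.87°
|T| = 800 · 10.05 / (8.0623) ≈ 997.23
Gain = 20 log₁₀(997.23) ≈ 59.98 dB
∠T = (84.29°) − (82.87°) = 1.42°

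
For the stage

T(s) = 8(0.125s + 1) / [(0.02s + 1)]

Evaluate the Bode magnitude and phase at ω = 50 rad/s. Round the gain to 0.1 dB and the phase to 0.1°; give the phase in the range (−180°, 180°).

31.1 dB, 35.9°

At ω = 50 rad/s:
zero (1 + j50·0.125) = 1 + j6.25 → |·| ≈ 6.3295, ∠ ≈ 80.91°
pole (1 + j50·0.02) = 1 + j1 → |·| ≈ 1.4142, ∠ ≈ 45.00°
|T| = 8 · 6.3295 / (1.4142) ≈ 35.805
Gain = 20 log₁₀(35.805) ≈ 31.08 dB
∠T = (80.91°) − (45.00°) = 35.91°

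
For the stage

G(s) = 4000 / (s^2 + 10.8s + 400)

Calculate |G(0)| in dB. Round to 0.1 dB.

G(0) = 4000 / 400 = 10
20 log₁₀(10) ≈ 20.00 dB

20.0 dB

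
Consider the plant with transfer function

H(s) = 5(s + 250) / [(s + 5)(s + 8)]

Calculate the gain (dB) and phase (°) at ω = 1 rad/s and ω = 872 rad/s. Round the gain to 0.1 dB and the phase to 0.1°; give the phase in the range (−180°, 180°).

At s = jω = j1:
zero (s+250): 250 + j1 → |·| = √(250²+1²) = √62501 ≈ 250, ∠ = arctan(1/250) ≈ 0.23°
pole (s+5): 5 + j1 → |·| = √(5²+1²) = √26 ≈ 5.099, ∠ = arctan(1/5) ≈ 11.31°
pole (s+8): 8 + j1 → |·| = √(8²+1²) = √65 ≈ 8.0623, ∠ = arctan(1/8) ≈ 7.13°
|H| = 5 · 250 / 41.11 ≈ 30.406
Gain = 20 log₁₀(30.406) ≈ 29.66 dB
∠H = 0.23° − 18.44° = -18.21°

At s = jω = j872:
zero (s+250): 250 + j872 → |·| = √(250²+872²) = √822884 ≈ 907.13, ∠ = arctan(872/250) ≈ 74.00°
pole (s+5): 5 + j872 → |·| = √(5²+872²) = √760409 ≈ 872.01, ∠ = arctan(872/5) ≈ 89.67°
pole (s+8): 8 + j872 → |·| = √(8²+872²) = √760448 ≈ 872.04, ∠ = arctan(872/8) ≈ 89.47°
|H| = 5 · 907.13 / 7.6043e+05 ≈ 0.0059646
Gain = 20 log₁₀(0.0059646) ≈ -44.49 dB
∠H = 74.00° − 179.14° = -105.14°

ω = 1: 29.7 dB, -18.2°; ω = 872: -44.5 dB, -105.1°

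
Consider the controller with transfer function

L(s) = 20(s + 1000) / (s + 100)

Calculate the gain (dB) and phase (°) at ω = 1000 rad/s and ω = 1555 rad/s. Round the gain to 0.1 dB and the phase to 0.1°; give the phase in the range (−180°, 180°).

At s = jω = j1000:
zero (s+1000): 1000 + j1000 → |·| = √(1000²+1000²) = √2000000 ≈ 1414.2, ∠ = arctan(1000/1000) ≈ 45.00°
pole (s+100): 100 + j1000 → |·| = √(100²+1000²) = √1010000 ≈ 1005, ∠ = arctan(1000/100) ≈ 84.29°
|L| = 20 · 1414.2 / 1005 ≈ 28.143
Gain = 20 log₁₀(28.143) ≈ 28.99 dB
∠L = 45.00° − 84.29° = -39.29°

At s = jω = j1555:
zero (s+1000): 1000 + j1555 → |·| = √(1000²+1555²) = √3418025 ≈ 1848.8, ∠ = arctan(1555/1000) ≈ 57.26°
pole (s+100): 100 + j1555 → |·| = √(100²+1555²) = √2428025 ≈ 1558.2, ∠ = arctan(1555/100) ≈ 86.32°
|L| = 20 · 1848.8 / 1558.2 ≈ 23.73
Gain = 20 log₁₀(23.73) ≈ 27.51 dB
∠L = 57.26° − 86.32° = -29.06°

ω = 1000: 29.0 dB, -39.3°; ω = 1555: 27.5 dB, -29.1°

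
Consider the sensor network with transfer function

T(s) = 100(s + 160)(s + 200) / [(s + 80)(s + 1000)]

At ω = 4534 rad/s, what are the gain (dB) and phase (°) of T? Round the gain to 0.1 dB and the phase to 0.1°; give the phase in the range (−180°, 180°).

At s = jω = j4534:
zero (s+160): 160 + j4534 → |·| = √(160²+4534²) = √20582756 ≈ 4536.8, ∠ = arctan(4534/160) ≈ 87.98°
zero (s+200): 200 + j4534 → |·| = √(200²+4534²) = √20597156 ≈ 4538.4, ∠ = arctan(4534/200) ≈ 87.47°
pole (s+80): 80 + j4534 → |·| = √(80²+4534²) = √20563556 ≈ 4534.7, ∠ = arctan(4534/80) ≈ 88.99°
pole (s+1000): 1000 + j4534 → |·| = √(1000²+4534²) = √21557156 ≈ 4643, ∠ = arctan(4534/1000) ≈ 77.56°
|T| = 100 · 2.059e+07 / 2.1055e+07 ≈ 97.791
Gain = 20 log₁₀(97.791) ≈ 39.81 dB
∠T = 175.45° − 166.55° = 8.90°

39.8 dB, 8.9°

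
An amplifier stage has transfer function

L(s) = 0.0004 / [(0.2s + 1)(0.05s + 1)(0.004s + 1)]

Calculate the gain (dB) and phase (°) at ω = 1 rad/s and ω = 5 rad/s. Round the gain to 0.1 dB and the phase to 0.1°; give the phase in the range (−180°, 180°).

ω = 1: -68.1 dB, -14.4°; ω = 5: -71.2 dB, -60.2°

At ω = 1 rad/s:
pole (1 + j1·0.2) = 1 + j0.2 → |·| ≈ 1.0198, ∠ ≈ 11.31°
pole (1 + j1·0.05) = 1 + j0.05 → |·| ≈ 1.0012, ∠ ≈ 2.86°
pole (1 + j1·0.004) = 1 + j0.004 → |·| ≈ 1, ∠ ≈ 0.23°
|L| = 0.0004 · 1 / (1.0198 · 1.0012 · 1) ≈ 0.00039176
Gain = 20 log₁₀(0.00039176) ≈ -68.14 dB
∠L = (0°) − (11.31° + 2.86° + 0.23°) = -14.40°

At ω = 5 rad/s:
pole (1 + j5·0.2) = 1 + j1 → |·| ≈ 1.4142, ∠ ≈ 45.00°
pole (1 + j5·0.05) = 1 + j0.25 → |·| ≈ 1.0308, ∠ ≈ 14.04°
pole (1 + j5·0.004) = 1 + j0.02 → |·| ≈ 1.0002, ∠ ≈ 1.15°
|L| = 0.0004 · 1 / (1.4142 · 1.0308 · 1.0002) ≈ 0.00027434
Gain = 20 log₁₀(0.00027434) ≈ -71.23 dB
∠L = (0°) − (45.00° + 14.04° + 1.15°) = -60.19°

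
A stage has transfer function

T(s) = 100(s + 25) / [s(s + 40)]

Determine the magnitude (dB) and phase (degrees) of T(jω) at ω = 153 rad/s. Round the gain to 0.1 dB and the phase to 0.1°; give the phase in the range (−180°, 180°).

-3.9 dB, -84.6°

At s = jω = j153:
zero (s+25): 25 + j153 → |·| = √(25²+153²) = √24034 ≈ 155.03, ∠ = arctan(153/25) ≈ 80.72°
pole (s+40): 40 + j153 → |·| = √(40²+153²) = √25009 ≈ 158.14, ∠ = arctan(153/40) ≈ 75.35°
pole at origin: |s| = 153, ∠ = 90.00° (in denominator)
|T| = 100 · 155.03 / 24195 ≈ 0.64075
Gain = 20 log₁₀(0.64075) ≈ -3.87 dB
∠T = 80.72° − 165.35° = -84.63°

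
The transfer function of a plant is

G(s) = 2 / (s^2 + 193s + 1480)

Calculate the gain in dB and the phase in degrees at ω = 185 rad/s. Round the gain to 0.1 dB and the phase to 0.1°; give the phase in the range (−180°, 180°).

Substitute s = j185:
Numerator: 2 = 2 + j0
Denominator: (j185)^2 + 193(j185) + 1480 = -32745 + j35705
|N| = √(2² + 0²) ≈ 2, ∠N ≈ 0.00°
|D| = √(32745² + 35705²) ≈ 48447, ∠D ≈ 132.52°
|G| = 2 / 48447 ≈ 4.1282e-05
Gain = 20 log₁₀(4.1282e-05) ≈ -87.68 dB
∠G = 0.00° − 132.52° = -132.52°

-87.7 dB, -132.5°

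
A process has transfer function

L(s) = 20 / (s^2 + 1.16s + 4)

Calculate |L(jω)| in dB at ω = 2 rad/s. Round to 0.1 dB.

18.7 dB

At s = jω = j2:
quadratic: (j2)² + 1.16·j2 + 4 = 0 + j2.32 → |·| ≈ 2.32, ∠ ≈ 90.00°
|L| = 20 / 2.32 ≈ 8.6207
Gain = 20 log₁₀(8.6207) ≈ 18.71 dB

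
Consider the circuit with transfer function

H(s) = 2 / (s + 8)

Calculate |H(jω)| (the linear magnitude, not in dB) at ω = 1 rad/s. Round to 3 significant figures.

0.248

At s = jω = j1:
pole (s+8): 8 + j1 → |·| = √(8²+1²) = √65 ≈ 8.0623, ∠ = arctan(1/8) ≈ 7.13°
|H| = 2 / 8.0623 ≈ 0.24807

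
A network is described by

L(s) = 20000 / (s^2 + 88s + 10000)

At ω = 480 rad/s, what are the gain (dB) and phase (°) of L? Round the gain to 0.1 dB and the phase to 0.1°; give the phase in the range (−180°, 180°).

At s = jω = j480:
quadratic: (j480)² + 88·j480 + 10000 = -220400 + j42240 → |·| ≈ 2.2441e+05, ∠ ≈ 169.15°
|L| = 20000 / 2.2441e+05 ≈ 0.089123
Gain = 20 log₁₀(0.089123) ≈ -21.00 dB
∠L = 0.00° − 169.15° = -169.15°

-21.0 dB, -169.2°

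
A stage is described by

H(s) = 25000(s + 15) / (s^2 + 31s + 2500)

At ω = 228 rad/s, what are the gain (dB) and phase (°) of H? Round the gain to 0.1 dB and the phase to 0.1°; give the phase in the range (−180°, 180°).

At s = jω = j228:
zero (s+15): 15 + j228 → |·| = √(15²+228²) = √52209 ≈ 228.49, ∠ = arctan(228/15) ≈ 86.24°
quadratic: (j228)² + 31·j228 + 2500 = -49484 + j7068 → |·| ≈ 49986, ∠ ≈ 171.87°
|H| = 25000 · 228.49 / 49986 ≈ 114.28
Gain = 20 log₁₀(114.28) ≈ 41.16 dB
∠H = 86.24° − 171.87° = -85.63°

41.2 dB, -85.6°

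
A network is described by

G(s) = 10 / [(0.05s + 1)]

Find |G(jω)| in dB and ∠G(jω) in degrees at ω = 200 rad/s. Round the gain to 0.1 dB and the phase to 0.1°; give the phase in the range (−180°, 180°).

At ω = 200 rad/s:
pole (1 + j200·0.05) = 1 + j10 → |·| ≈ 10.05, ∠ ≈ 84.29°
|G| = 10 · 1 / (10.05) ≈ 0.99502
Gain = 20 log₁₀(0.99502) ≈ -0.04 dB
∠G = (0°) − (84.29°) = -84.29°

-0.0 dB, -84.3°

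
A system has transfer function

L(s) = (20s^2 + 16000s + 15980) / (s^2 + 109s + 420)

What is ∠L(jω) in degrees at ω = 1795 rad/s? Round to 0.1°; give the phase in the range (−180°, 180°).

Substitute s = j1795:
Numerator: 20(j1795)^2 + 16000(j1795) + 15980 = -64424520 + j28720000
Denominator: (j1795)^2 + 109(j1795) + 420 = -3221605 + j195655
|N| = √(64424520² + 28720000²) ≈ 7.0536e+07, ∠N ≈ 155.97°
|D| = √(3221605² + 195655²) ≈ 3.2275e+06, ∠D ≈ 176.52°
∠L = 155.97° − 176.52° = -20.55°

-20.6°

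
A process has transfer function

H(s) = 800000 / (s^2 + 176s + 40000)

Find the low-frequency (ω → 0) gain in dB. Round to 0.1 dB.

26.0 dB

H(0) = 800000 / 40000 = 20
20 log₁₀(20) ≈ 26.02 dB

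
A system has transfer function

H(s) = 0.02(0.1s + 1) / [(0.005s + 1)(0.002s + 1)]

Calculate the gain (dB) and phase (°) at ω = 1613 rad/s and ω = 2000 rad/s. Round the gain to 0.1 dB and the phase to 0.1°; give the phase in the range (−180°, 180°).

At ω = 1613 rad/s:
zero (1 + j1613·0.1) = 1 + j161.3 → |·| ≈ 161.3, ∠ ≈ 89.64°
pole (1 + j1613·0.005) = 1 + j8.065 → |·| ≈ 8.1268, ∠ ≈ 82.93°
pole (1 + j1613·0.002) = 1 + j3.226 → |·| ≈ 3.3774, ∠ ≈ 72.78°
|H| = 0.02 · 161.3 / (8.1268 · 3.3774) ≈ 0.11753
Gain = 20 log₁₀(0.11753) ≈ -18.60 dB
∠H = (89.64°) − (82.93° + 72.78°) = -66.07°

At ω = 2000 rad/s:
zero (1 + j2000·0.1) = 1 + j200 → |·| ≈ 200, ∠ ≈ 89.71°
pole (1 + j2000·0.005) = 1 + j10 → |·| ≈ 10.05, ∠ ≈ 84.29°
pole (1 + j2000·0.002) = 1 + j4 → |·| ≈ 4.1231, ∠ ≈ 75.96°
|H| = 0.02 · 200 / (10.05 · 4.1231) ≈ 0.096532
Gain = 20 log₁₀(0.096532) ≈ -20.31 dB
∠H = (89.71°) − (84.29° + 75.96°) = -70.54°

ω = 1613: -18.6 dB, -66.1°; ω = 2000: -20.3 dB, -70.5°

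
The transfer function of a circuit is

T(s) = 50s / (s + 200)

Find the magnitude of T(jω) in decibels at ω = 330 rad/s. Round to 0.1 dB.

At s = jω = j330:
zero at origin: s = j330 → |·| = 330, ∠ = 90.00°
pole (s+200): 200 + j330 → |·| = √(200²+330²) = √148900 ≈ 385.88, ∠ = arctan(330/200) ≈ 58.78°
|T| = 50 · 330 / 385.88 ≈ 42.759
Gain = 20 log₁₀(42.759) ≈ 32.62 dB

32.6 dB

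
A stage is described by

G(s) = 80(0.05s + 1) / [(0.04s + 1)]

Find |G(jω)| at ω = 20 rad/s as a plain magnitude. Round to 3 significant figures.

At ω = 20 rad/s:
zero (1 + j20·0.05) = 1 + j1 → |·| ≈ 1.4142, ∠ ≈ 45.00°
pole (1 + j20·0.04) = 1 + j0.8 → |·| ≈ 1.2806, ∠ ≈ 38.66°
|G| = 80 · 1.4142 / (1.2806) ≈ 88.346

88.3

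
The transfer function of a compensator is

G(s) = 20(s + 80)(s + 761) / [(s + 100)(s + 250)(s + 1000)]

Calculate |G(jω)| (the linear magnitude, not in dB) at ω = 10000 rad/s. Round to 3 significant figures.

At s = jω = j10000:
zero (s+80): 80 + j10000 → |·| = √(80²+10000²) = √100006400 ≈ 10000, ∠ = arctan(10000/80) ≈ 89.54°
zero (s+761): 761 + j10000 → |·| = √(761²+10000²) = √100579121 ≈ 10029, ∠ = arctan(10000/761) ≈ 85.65°
pole (s+100): 100 + j10000 → |·| = √(100²+10000²) = √100010000 ≈ 10000, ∠ = arctan(10000/100) ≈ 89.43°
pole (s+250): 250 + j10000 → |·| = √(250²+10000²) = √100062500 ≈ 10003, ∠ = arctan(10000/250) ≈ 88.57°
pole (s+1000): 1000 + j10000 → |·| = √(1000²+10000²) = √101000000 ≈ 10050, ∠ = arctan(10000/1000) ≈ 84.29°
|G| = 20 · 1.0029e+08 / 1.0053e+12 ≈ 0.0019952

0.00200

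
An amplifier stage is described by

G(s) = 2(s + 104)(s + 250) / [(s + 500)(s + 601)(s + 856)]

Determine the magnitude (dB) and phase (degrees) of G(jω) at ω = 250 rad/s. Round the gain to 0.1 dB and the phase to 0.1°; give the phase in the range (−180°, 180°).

-64.6 dB, 47.0°

At s = jω = j250:
zero (s+104): 104 + j250 → |·| = √(104²+250²) = √73316 ≈ 270.77, ∠ = arctan(250/104) ≈ 67.41°
zero (s+250): 250 + j250 → |·| = √(250²+250²) = √125000 ≈ 353.55, ∠ = arctan(250/250) ≈ 45.00°
pole (s+500): 500 + j250 → |·| = √(500²+250²) = √312500 ≈ 559.02, ∠ = arctan(250/500) ≈ 26.57°
pole (s+601): 601 + j250 → |·| = √(601²+250²) = √423701 ≈ 650.92, ∠ = arctan(250/601) ≈ 22.59°
pole (s+856): 856 + j250 → |·| = √(856²+250²) = √795236 ≈ 891.76, ∠ = arctan(250/856) ≈ 16.28°
|G| = 2 · 95731 / 3.2449e+08 ≈ 0.00059004
Gain = 20 log₁₀(0.00059004) ≈ -64.58 dB
∠G = 112.41° − 65.44° = 46.97°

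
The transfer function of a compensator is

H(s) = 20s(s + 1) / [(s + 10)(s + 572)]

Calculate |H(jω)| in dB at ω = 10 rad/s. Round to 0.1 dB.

-12.1 dB

At s = jω = j10:
zero (s+1): 1 + j10 → |·| = √(1²+10²) = √101 ≈ 10.05, ∠ = arctan(10/1) ≈ 84.29°
zero at origin: s = j10 → |·| = 10, ∠ = 90.00°
pole (s+10): 10 + j10 → |·| = √(10²+10²) = √200 ≈ 14.142, ∠ = arctan(10/10) ≈ 45.00°
pole (s+572): 572 + j10 → |·| = √(572²+10²) = √327284 ≈ 572.09, ∠ = arctan(10/572) ≈ 1.00°
|H| = 20 · 100.5 / 8090.5 ≈ 0.24844
Gain = 20 log₁₀(0.24844) ≈ -12.10 dB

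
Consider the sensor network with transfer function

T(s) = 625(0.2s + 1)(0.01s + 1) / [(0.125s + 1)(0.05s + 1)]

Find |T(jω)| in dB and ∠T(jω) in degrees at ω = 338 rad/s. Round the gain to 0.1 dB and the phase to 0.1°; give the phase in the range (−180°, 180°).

At ω = 338 rad/s:
zero (1 + j338·0.2) = 1 + j67.6 → |·| ≈ 67.607, ∠ ≈ 89.15°
zero (1 + j338·0.01) = 1 + j3.38 → |·| ≈ 3.5248, ∠ ≈ 73.52°
pole (1 + j338·0.125) = 1 + j42.25 → |·| ≈ 42.262, ∠ ≈ 88.64°
pole (1 + j338·0.05) = 1 + j16.9 → |·| ≈ 16.93, ∠ ≈ 86.61°
|T| = 625 · 67.607 · 3.5248 / (42.262 · 16.93) ≈ 208.16
Gain = 20 log₁₀(208.16) ≈ 46.37 dB
∠T = (89.15° + 73.52°) − (88.64° + 86.61°) = -12.58°

46.4 dB, -12.6°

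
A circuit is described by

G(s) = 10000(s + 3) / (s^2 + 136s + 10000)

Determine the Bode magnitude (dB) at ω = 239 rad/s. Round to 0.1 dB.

32.4 dB

At s = jω = j239:
zero (s+3): 3 + j239 → |·| = √(3²+239²) = √57130 ≈ 239.02, ∠ = arctan(239/3) ≈ 89.28°
quadratic: (j239)² + 136·j239 + 10000 = -47121 + j32504 → |·| ≈ 57244, ∠ ≈ 145.40°
|G| = 10000 · 239.02 / 57244 ≈ 41.755
Gain = 20 log₁₀(41.755) ≈ 32.41 dB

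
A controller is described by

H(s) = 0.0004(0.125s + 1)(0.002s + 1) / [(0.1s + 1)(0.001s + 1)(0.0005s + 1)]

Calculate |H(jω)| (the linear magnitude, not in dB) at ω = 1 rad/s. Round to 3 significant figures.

0.000401

At ω = 1 rad/s:
zero (1 + j1·0.125) = 1 + j0.125 → |·| ≈ 1.0078, ∠ ≈ 7.13°
zero (1 + j1·0.002) = 1 + j0.002 → |·| ≈ 1, ∠ ≈ 0.11°
pole (1 + j1·0.1) = 1 + j0.1 → |·| ≈ 1.005, ∠ ≈ 5.71°
pole (1 + j1·0.001) = 1 + j0.001 → |·| ≈ 1, ∠ ≈ 0.06°
pole (1 + j1·0.0005) = 1 + j0.0005 → |·| ≈ 1, ∠ ≈ 0.03°
|H| = 0.0004 · 1.0078 · 1 / (1.005 · 1 · 1) ≈ 0.00040111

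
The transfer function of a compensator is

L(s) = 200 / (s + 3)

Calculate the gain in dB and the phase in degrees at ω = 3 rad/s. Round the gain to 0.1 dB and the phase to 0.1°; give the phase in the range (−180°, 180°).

33.5 dB, -45.0°

Substitute s = j3:
Numerator: 200 = 200 + j0
Denominator: (j3) + 3 = 3 + j3
|N| = √(200² + 0²) ≈ 200, ∠N ≈ 0.00°
|D| = √(3² + 3²) ≈ 4.2426, ∠D ≈ 45.00°
|L| = 200 / 4.2426 ≈ 47.141
Gain = 20 log₁₀(47.141) ≈ 33.47 dB
∠L = 0.00° − 45.00° = -45.00°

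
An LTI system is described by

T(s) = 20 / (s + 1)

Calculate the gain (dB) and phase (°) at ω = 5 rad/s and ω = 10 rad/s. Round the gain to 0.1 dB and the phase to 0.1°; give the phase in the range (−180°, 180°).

ω = 5: 11.9 dB, -78.7°; ω = 10: 6.0 dB, -84.3°

At s = jω = j5:
pole (s+1): 1 + j5 → |·| = √(1²+5²) = √26 ≈ 5.099, ∠ = arctan(5/1) ≈ 78.69°
|T| = 20 / 5.099 ≈ 3.9223
Gain = 20 log₁₀(3.9223) ≈ 11.87 dB
∠T = 0.00° − 78.69° = -78.69°

At s = jω = j10:
pole (s+1): 1 + j10 → |·| = √(1²+10²) = √101 ≈ 10.05, ∠ = arctan(10/1) ≈ 84.29°
|T| = 20 / 10.05 ≈ 1.99
Gain = 20 log₁₀(1.99) ≈ 5.98 dB
∠T = 0.00° − 84.29° = -84.29°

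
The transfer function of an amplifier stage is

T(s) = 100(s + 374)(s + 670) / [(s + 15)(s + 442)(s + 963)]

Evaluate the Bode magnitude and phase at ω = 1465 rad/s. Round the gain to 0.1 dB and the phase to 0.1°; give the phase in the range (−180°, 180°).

-24.2 dB, -78.2°

At s = jω = j1465:
zero (s+374): 374 + j1465 → |·| = √(374²+1465²) = √2286101 ≈ 1512, ∠ = arctan(1465/374) ≈ 75.68°
zero (s+670): 670 + j1465 → |·| = √(670²+1465²) = √2595125 ≈ 1610.9, ∠ = arctan(1465/670) ≈ 65.42°
pole (s+15): 15 + j1465 → |·| = √(15²+1465²) = √2146450 ≈ 1465.1, ∠ = arctan(1465/15) ≈ 89.41°
pole (s+442): 442 + j1465 → |·| = √(442²+1465²) = √2341589 ≈ 1530.2, ∠ = arctan(1465/442) ≈ 73.21°
pole (s+963): 963 + j1465 → |·| = √(963²+1465²) = √3073594 ≈ 1753.2, ∠ = arctan(1465/963) ≈ 56.68°
|T| = 100 · 2.4357e+06 / 3.9305e+09 ≈ 0.061969
Gain = 20 log₁₀(0.061969) ≈ -24.16 dB
∠T = 141.10° − 219.30° = -78.20°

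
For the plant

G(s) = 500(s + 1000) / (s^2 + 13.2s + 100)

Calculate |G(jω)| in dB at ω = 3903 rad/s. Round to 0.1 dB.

-17.6 dB

At s = jω = j3903:
zero (s+1000): 1000 + j3903 → |·| = √(1000²+3903²) = √16233409 ≈ 4029.1, ∠ = arctan(3903/1000) ≈ 75.63°
quadratic: (j3903)² + 13.2·j3903 + 100 = -15233309 + j51519.6 → |·| ≈ 1.5233e+07, ∠ ≈ 179.81°
|G| = 500 · 4029.1 / 1.5233e+07 ≈ 0.13225
Gain = 20 log₁₀(0.13225) ≈ -17.57 dB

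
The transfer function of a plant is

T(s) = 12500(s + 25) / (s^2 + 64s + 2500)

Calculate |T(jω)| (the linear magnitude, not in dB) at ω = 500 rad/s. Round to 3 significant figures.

At s = jω = j500:
zero (s+25): 25 + j500 → |·| = √(25²+500²) = √250625 ≈ 500.62, ∠ = arctan(500/25) ≈ 87.14°
quadratic: (j500)² + 64·j500 + 2500 = -247500 + j32000 → |·| ≈ 2.4956e+05, ∠ ≈ 172.63°
|T| = 12500 · 500.62 / 2.4956e+05 ≈ 25.075

25.1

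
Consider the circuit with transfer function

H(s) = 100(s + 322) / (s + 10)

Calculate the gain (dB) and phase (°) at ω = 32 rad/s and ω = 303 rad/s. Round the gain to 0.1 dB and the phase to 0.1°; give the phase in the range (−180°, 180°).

At s = jω = j32:
zero (s+322): 322 + j32 → |·| = √(322²+32²) = √104708 ≈ 323.59, ∠ = arctan(32/322) ≈ 5.68°
pole (s+10): 10 + j32 → |·| = √(10²+32²) = √1124 ≈ 33.526, ∠ = arctan(32/10) ≈ 72.65°
|H| = 100 · 323.59 / 33.526 ≈ 965.19
Gain = 20 log₁₀(965.19) ≈ 59.69 dB
∠H = 5.68° − 72.65° = -66.97°

At s = jω = j303:
zero (s+322): 322 + j303 → |·| = √(322²+303²) = √195493 ≈ 442.15, ∠ = arctan(303/322) ≈ 43.26°
pole (s+10): 10 + j303 → |·| = √(10²+303²) = √91909 ≈ 303.16, ∠ = arctan(303/10) ≈ 88.11°
|H| = 100 · 442.15 / 303.16 ≈ 145.85
Gain = 20 log₁₀(145.85) ≈ 43.28 dB
∠H = 43.26° − 88.11° = -44.85°

ω = 32: 59.7 dB, -67.0°; ω = 303: 43.3 dB, -44.9°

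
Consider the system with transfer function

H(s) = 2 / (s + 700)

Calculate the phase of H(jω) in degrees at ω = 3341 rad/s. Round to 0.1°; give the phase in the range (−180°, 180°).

-78.2°

At s = jω = j3341:
pole (s+700): 700 + j3341 → |·| = √(700²+3341²) = √11652281 ≈ 3413.5, ∠ = arctan(3341/700) ≈ 78.17°
∠H = 0.00° − 78.17° = -78.17°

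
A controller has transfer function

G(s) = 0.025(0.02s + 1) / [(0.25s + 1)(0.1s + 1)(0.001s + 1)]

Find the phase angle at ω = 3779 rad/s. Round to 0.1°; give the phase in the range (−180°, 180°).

At ω = 3779 rad/s:
zero (1 + j3779·0.02) = 1 + j75.58 → |·| ≈ 75.587, ∠ ≈ 89.24°
pole (1 + j3779·0.25) = 1 + j944.75 → |·| ≈ 944.75, ∠ ≈ 89.94°
pole (1 + j3779·0.1) = 1 + j377.9 → |·| ≈ 377.9, ∠ ≈ 89.85°
pole (1 + j3779·0.001) = 1 + j3.779 → |·| ≈ 3.9091, ∠ ≈ 75.18°
∠G = (89.24°) − (89.94° + 89.85° + 75.18°) = -165.73°

-165.7°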